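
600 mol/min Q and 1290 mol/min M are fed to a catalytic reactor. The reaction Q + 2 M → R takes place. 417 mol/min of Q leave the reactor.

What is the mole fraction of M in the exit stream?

For Q: n = n₀ − 1ξ → 417 = 600 − 1ξ, giving ξ = 183 mol/min.
Outlet amounts (n = n₀ + ν ξ):
  Q: 600 − 1(183) = 417
  M: 1290 − 2(183) = 924
  R: 0 + 1(183) = 183
Total out = 1524 mol/min; y_M = 924 / 1524 = 0.6063.

0.606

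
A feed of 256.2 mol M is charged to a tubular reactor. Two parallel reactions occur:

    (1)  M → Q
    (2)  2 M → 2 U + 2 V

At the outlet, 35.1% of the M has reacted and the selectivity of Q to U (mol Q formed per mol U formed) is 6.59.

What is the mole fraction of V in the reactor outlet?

Conversion of M: M consumed = 0.351 × 256.2 = 89.93 mol = 1ξ₁ + 2ξ₂.
Selectivity: 1ξ₁ / (2ξ₂) = 6.59 → ξ₁ = 13.18 ξ₂.
Substitute: (1·13.18 + 2) ξ₂ = 89.93 → ξ₂ = 5.924 mol, ξ₁ = 78.08 mol.
Outlet amounts (n = n₀ + Σ ν·ξ):
  M: 256.2 − 1(78.08) − 2(5.924) = 166.3
  Q: 0 + 1(78.08) = 78.08
  U: 0 + 2(5.924) = 11.85
  V: 0 + 2(5.924) = 11.85
Total out = 268 mol; y_V = 11.85 / 268 = 0.0442.

0.0442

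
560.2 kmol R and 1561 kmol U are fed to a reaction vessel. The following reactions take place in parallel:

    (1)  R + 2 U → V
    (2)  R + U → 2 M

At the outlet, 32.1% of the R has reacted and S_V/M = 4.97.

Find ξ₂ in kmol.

Conversion of R: R consumed = 0.321 × 560.2 = 179.8 kmol = 1ξ₁ + 1ξ₂.
Selectivity: 1ξ₁ / (2ξ₂) = 4.97 → ξ₁ = 9.94 ξ₂.
Substitute: (1·9.94 + 1) ξ₂ = 179.8 → ξ₂ = 16.44 kmol, ξ₁ = 163.4 kmol.
Outlet amounts (n = n₀ + Σ ν·ξ):
  R: 560.2 − 1(163.4) − 1(16.44) = 380.4
  U: 1561 − 2(163.4) − 1(16.44) = 1218
  V: 0 + 1(163.4) = 163.4
  M: 0 + 2(16.44) = 32.87

ξ₂ = 16.4 kmol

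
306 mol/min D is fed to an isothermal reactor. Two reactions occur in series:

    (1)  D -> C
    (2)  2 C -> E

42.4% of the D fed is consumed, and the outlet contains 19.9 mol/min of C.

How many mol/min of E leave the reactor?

Conversion of D: D consumed = 1ξ₁ = 0.424 × 306 → ξ₁ = 129.7 mol/min.
C balance: n_C = 0 + 1ξ₁ − 2ξ₂ = 19.9 → ξ₂ = (1·129.7 − 19.9)/2 = 54.92 mol/min.
Outlet amounts (n = n₀ + Σ ν·ξ):
  D: 306 − 1(129.7) = 176.3
  C: 0 + 1(129.7) − 2(54.92) = 19.9
  E: 0 + 1(54.92) = 54.92

54.9 mol/min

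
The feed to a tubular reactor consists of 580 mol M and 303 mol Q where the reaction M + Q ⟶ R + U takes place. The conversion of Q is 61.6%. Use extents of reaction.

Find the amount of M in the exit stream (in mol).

Q reacted = 0.616 × 303 = 186.6 mol; ν_Q = −1, so ξ = 186.6/1 = 186.6 mol.
Outlet amounts (n = n₀ + ν ξ):
  M: 580 − 1(186.6) = 393.4
  Q: 303 − 1(186.6) = 116.4
  R: 0 + 1(186.6) = 186.6
  U: 0 + 1(186.6) = 186.6

393 mol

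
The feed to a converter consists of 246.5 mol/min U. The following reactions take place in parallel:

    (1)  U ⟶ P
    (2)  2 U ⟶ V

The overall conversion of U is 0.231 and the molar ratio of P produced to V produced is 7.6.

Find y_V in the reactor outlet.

Conversion of U: U consumed = 0.231 × 246.5 = 56.94 mol/min = 1ξ₁ + 2ξ₂.
Selectivity: 1ξ₁ / (1ξ₂) = 7.6 → ξ₁ = 7.6 ξ₂.
Substitute: (1·7.6 + 2) ξ₂ = 56.94 → ξ₂ = 5.931 mol/min, ξ₁ = 45.08 mol/min.
Outlet amounts (n = n₀ + Σ ν·ξ):
  U: 246.5 − 1(45.08) − 2(5.931) = 189.6
  P: 0 + 1(45.08) = 45.08
  V: 0 + 1(5.931) = 5.931
Total out = 240.6 mol/min; y_V = 5.931 / 240.6 = 0.02466.

0.0247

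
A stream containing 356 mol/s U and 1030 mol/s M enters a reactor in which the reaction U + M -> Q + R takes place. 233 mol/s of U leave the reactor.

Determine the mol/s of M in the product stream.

For U: n = n₀ − 1ξ → 233 = 356 − 1ξ, giving ξ = 123 mol/s.
Outlet amounts (n = n₀ + ν ξ):
  U: 356 − 1(123) = 233
  M: 1030 − 1(123) = 907
  Q: 0 + 1(123) = 123
  R: 0 + 1(123) = 123

907 mol/s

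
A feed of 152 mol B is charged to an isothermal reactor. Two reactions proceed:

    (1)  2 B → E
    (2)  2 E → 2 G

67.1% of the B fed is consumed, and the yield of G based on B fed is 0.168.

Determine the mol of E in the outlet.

25.5 mol

Conversion of B: B consumed = 2ξ₁ = 0.671 × 152 → ξ₁ = 51 mol.
Yield of G: 2ξ₂ / 152 = 0.168 → ξ₂ = 12.77 mol.
Outlet amounts (n = n₀ + Σ ν·ξ):
  B: 152 − 2(51) = 50.01
  E: 0 + 1(51) − 2(12.77) = 25.46
  G: 0 + 2(12.77) = 25.54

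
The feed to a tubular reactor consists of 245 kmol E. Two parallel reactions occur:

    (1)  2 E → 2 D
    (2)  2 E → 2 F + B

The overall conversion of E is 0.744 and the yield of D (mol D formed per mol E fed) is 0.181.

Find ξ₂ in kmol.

Yield of D: 2ξ₁ / 245 = 0.181 → ξ₁ = 22.17 kmol.
Conversion of E: 2ξ₁ + 2ξ₂ = 0.744 × 245 = 182.3 → ξ₂ = 68.97 kmol.
Outlet amounts (n = n₀ + Σ ν·ξ):
  E: 245 − 2(22.17) − 2(68.97) = 62.72
  D: 0 + 2(22.17) = 44.34
  F: 0 + 2(68.97) = 137.9
  B: 0 + 1(68.97) = 68.97

ξ₂ = 69 kmol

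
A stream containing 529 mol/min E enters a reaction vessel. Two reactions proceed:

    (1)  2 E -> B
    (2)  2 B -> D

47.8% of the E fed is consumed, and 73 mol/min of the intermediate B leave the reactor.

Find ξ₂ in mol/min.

Conversion of E: E consumed = 2ξ₁ = 0.478 × 529 → ξ₁ = 126.4 mol/min.
B balance: n_B = 0 + 1ξ₁ − 2ξ₂ = 73 → ξ₂ = (1·126.4 − 73)/2 = 26.72 mol/min.
Outlet amounts (n = n₀ + Σ ν·ξ):
  E: 529 − 2(126.4) = 276.1
  B: 0 + 1(126.4) − 2(26.72) = 73
  D: 0 + 1(26.72) = 26.72

ξ₂ = 26.7 mol/min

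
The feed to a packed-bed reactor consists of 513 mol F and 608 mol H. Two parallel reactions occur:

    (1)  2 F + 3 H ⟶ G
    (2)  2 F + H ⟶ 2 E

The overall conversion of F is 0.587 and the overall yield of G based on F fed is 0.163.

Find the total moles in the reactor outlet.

Yield of G: 1ξ₁ / 513 = 0.163 → ξ₁ = 83.62 mol.
Conversion of F: 2ξ₁ + 2ξ₂ = 0.587 × 513 = 301.1 → ξ₂ = 66.95 mol.
Outlet amounts (n = n₀ + Σ ν·ξ):
  F: 513 − 2(83.62) − 2(66.95) = 211.9
  H: 608 − 3(83.62) − 1(66.95) = 290.2
  G: 0 + 1(83.62) = 83.62
  E: 0 + 2(66.95) = 133.9
Total out = 211.9 + 290.2 + 83.62 + 133.9 = 719.6 mol.

720 mol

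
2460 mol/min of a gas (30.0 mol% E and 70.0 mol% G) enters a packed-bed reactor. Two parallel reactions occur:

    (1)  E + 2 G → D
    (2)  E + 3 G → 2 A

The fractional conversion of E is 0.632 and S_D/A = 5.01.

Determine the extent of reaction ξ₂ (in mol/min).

ξ₂ = 42.3 mol/min

Conversion of E: E consumed = 0.632 × 738 = 466.4 mol/min = 1ξ₁ + 1ξ₂.
Selectivity: 1ξ₁ / (2ξ₂) = 5.01 → ξ₁ = 10.02 ξ₂.
Substitute: (1·10.02 + 1) ξ₂ = 466.4 → ξ₂ = 42.32 mol/min, ξ₁ = 424.1 mol/min.
Outlet amounts (n = n₀ + Σ ν·ξ):
  E: 738 − 1(424.1) − 1(42.32) = 271.6
  G: 1722 − 2(424.1) − 3(42.32) = 746.8
  D: 0 + 1(424.1) = 424.1
  A: 0 + 2(42.32) = 84.65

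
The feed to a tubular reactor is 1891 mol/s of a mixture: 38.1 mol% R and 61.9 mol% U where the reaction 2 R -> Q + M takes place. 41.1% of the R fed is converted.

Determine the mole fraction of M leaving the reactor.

0.0783

R reacted = 0.411 × 720.5 = 296.1 mol/s; ν_R = −2, so ξ = 296.1/2 = 148.1 mol/s.
Outlet amounts (n = n₀ + ν ξ):
  R: 720.5 − 2(148.1) = 424.4
  Q: 0 + 1(148.1) = 148.1
  M: 0 + 1(148.1) = 148.1
  U: 1171 (inert)
Total out = 1891 mol/s; y_M = 148.1 / 1891 = 0.0783.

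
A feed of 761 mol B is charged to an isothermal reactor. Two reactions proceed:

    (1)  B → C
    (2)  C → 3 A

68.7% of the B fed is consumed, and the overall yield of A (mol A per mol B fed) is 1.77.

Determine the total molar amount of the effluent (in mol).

1660 mol

Conversion of B: B consumed = 1ξ₁ = 0.687 × 761 → ξ₁ = 522.8 mol.
Yield of A: 3ξ₂ / 761 = 1.77 → ξ₂ = 449 mol.
Outlet amounts (n = n₀ + Σ ν·ξ):
  B: 761 − 1(522.8) = 238.2
  C: 0 + 1(522.8) − 1(449) = 73.82
  A: 0 + 3(449) = 1347
Total out = 238.2 + 73.82 + 1347 = 1659 mol.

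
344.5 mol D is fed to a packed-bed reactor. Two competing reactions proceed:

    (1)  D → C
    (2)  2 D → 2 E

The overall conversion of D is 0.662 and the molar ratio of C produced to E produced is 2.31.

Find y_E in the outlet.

Conversion of D: D consumed = 0.662 × 344.5 = 228.1 mol = 1ξ₁ + 2ξ₂.
Selectivity: 1ξ₁ / (2ξ₂) = 2.31 → ξ₁ = 4.62 ξ₂.
Substitute: (1·4.62 + 2) ξ₂ = 228.1 → ξ₂ = 34.45 mol, ξ₁ = 159.2 mol.
Outlet amounts (n = n₀ + Σ ν·ξ):
  D: 344.5 − 1(159.2) − 2(34.45) = 116.4
  C: 0 + 1(159.2) = 159.2
  E: 0 + 2(34.45) = 68.9
Total out = 344.5 mol; y_E = 68.9 / 344.5 = 0.2.

0.2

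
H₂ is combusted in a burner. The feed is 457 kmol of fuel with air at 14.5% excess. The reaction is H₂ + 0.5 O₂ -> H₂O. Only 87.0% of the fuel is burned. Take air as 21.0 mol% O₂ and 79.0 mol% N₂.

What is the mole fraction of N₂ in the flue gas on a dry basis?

0.89

Stoichiometric O₂ = 0.5 × 457 = 228.5 kmol; O₂ fed = 228.5 × 1.145 = 261.6 kmol.
N₂ fed = 261.6 × 79/21 = 984.2 kmol.
Fuel reacted = 0.87 × 457 → ξ = 397.6 kmol.
Outlet (n = n₀ + ν ξ):
  H₂: 457 − 1(397.6) = 59.41
  O₂: 261.6 − 0.5(397.6) = 62.84
  N₂: 984.2 (inert)
  H₂O: 0 + 1(397.6) = 397.6
Dry total = 1106 kmol; y_N₂ (dry) = 984.2 / 1106 = 0.8895.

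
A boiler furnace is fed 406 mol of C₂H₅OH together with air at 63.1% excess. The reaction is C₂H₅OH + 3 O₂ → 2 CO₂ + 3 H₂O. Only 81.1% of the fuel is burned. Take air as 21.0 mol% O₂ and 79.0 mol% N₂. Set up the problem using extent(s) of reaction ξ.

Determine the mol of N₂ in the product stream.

7470 mol

Stoichiometric O₂ = 3 × 406 = 1218 mol; O₂ fed = 1218 × 1.631 = 1987 mol.
N₂ fed = 1987 × 79/21 = 7473 mol.
Fuel reacted = 0.811 × 406 → ξ = 329.3 mol.
Outlet (n = n₀ + ν ξ):
  C₂H₅OH: 406 − 1(329.3) = 76.73
  O₂: 1987 − 3(329.3) = 998.8
  N₂: 7473 (inert)
  CO₂: 0 + 2(329.3) = 658.5
  H₂O: 0 + 3(329.3) = 987.8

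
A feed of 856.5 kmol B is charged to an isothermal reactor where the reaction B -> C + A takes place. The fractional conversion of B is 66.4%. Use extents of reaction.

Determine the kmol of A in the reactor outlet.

B reacted = 0.664 × 856.5 = 568.7 kmol; ν_B = −1, so ξ = 568.7/1 = 568.7 kmol.
Outlet amounts (n = n₀ + ν ξ):
  B: 856.5 − 1(568.7) = 287.8
  C: 0 + 1(568.7) = 568.7
  A: 0 + 1(568.7) = 568.7

569 kmol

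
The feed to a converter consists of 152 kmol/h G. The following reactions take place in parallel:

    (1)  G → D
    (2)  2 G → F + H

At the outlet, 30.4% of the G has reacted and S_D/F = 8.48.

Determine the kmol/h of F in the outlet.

Conversion of G: G consumed = 0.304 × 152 = 46.21 kmol/h = 1ξ₁ + 2ξ₂.
Selectivity: 1ξ₁ / (1ξ₂) = 8.48 → ξ₁ = 8.48 ξ₂.
Substitute: (1·8.48 + 2) ξ₂ = 46.21 → ξ₂ = 4.409 kmol/h, ξ₁ = 37.39 kmol/h.
Outlet amounts (n = n₀ + Σ ν·ξ):
  G: 152 − 1(37.39) − 2(4.409) = 105.8
  D: 0 + 1(37.39) = 37.39
  F: 0 + 1(4.409) = 4.409
  H: 0 + 1(4.409) = 4.409

4.41 kmol/h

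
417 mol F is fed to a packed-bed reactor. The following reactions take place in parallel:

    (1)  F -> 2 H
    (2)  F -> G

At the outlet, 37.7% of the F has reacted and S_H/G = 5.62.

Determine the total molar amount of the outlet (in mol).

533 mol

Conversion of F: F consumed = 0.377 × 417 = 157.2 mol = 1ξ₁ + 1ξ₂.
Selectivity: 2ξ₁ / (1ξ₂) = 5.62 → ξ₁ = 2.81 ξ₂.
Substitute: (1·2.81 + 1) ξ₂ = 157.2 → ξ₂ = 41.26 mol, ξ₁ = 115.9 mol.
Outlet amounts (n = n₀ + Σ ν·ξ):
  F: 417 − 1(115.9) − 1(41.26) = 259.8
  H: 0 + 2(115.9) = 231.9
  G: 0 + 1(41.26) = 41.26
Total out = 259.8 + 231.9 + 41.26 = 532.9 mol.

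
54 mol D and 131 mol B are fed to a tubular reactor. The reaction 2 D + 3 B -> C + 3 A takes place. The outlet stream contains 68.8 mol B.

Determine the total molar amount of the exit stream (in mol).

For B: n = n₀ − 3ξ → 68.8 = 131 − 3ξ, giving ξ = 20.73 mol.
Outlet amounts (n = n₀ + ν ξ):
  D: 54 − 2(20.73) = 12.53
  B: 131 − 3(20.73) = 68.8
  C: 0 + 1(20.73) = 20.73
  A: 0 + 3(20.73) = 62.2
Total out = 12.53 + 68.8 + 20.73 + 62.2 = 164.3 mol.

164 mol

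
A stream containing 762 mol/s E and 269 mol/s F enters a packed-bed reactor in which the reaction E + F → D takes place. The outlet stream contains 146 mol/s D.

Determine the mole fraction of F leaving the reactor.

0.139

For D: n = n₀ + 1ξ → 146 = 0 + 1ξ, giving ξ = 146 mol/s.
Outlet amounts (n = n₀ + ν ξ):
  E: 762 − 1(146) = 616
  F: 269 − 1(146) = 123
  D: 0 + 1(146) = 146
Total out = 885 mol/s; y_F = 123 / 885 = 0.139.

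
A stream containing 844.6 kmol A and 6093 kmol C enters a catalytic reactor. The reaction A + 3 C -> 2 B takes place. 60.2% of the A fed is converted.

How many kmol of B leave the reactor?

1020 kmol

A reacted = 0.602 × 844.6 = 508.4 kmol; ν_A = −1, so ξ = 508.4/1 = 508.4 kmol.
Outlet amounts (n = n₀ + ν ξ):
  A: 844.6 − 1(508.4) = 336.2
  C: 6093 − 3(508.4) = 4568
  B: 0 + 2(508.4) = 1017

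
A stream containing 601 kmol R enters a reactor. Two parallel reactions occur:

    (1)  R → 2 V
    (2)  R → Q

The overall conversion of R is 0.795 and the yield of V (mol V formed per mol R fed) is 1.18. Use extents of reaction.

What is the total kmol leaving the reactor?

956 kmol

Yield of V: 2ξ₁ / 601 = 1.18 → ξ₁ = 354.6 kmol.
Conversion of R: 1ξ₁ + 1ξ₂ = 0.795 × 601 = 477.8 → ξ₂ = 123.2 kmol.
Outlet amounts (n = n₀ + Σ ν·ξ):
  R: 601 − 1(354.6) − 1(123.2) = 123.2
  V: 0 + 2(354.6) = 709.2
  Q: 0 + 1(123.2) = 123.2
Total out = 123.2 + 709.2 + 123.2 = 955.6 kmol.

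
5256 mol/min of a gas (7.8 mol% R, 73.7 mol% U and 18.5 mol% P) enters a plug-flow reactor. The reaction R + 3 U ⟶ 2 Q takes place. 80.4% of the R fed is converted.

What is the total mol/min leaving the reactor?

R reacted = 0.804 × 410 = 329.6 mol/min; ν_R = −1, so ξ = 329.6/1 = 329.6 mol/min.
Outlet amounts (n = n₀ + ν ξ):
  R: 410 − 1(329.6) = 80.35
  U: 3874 − 3(329.6) = 2885
  Q: 0 + 2(329.6) = 659.2
  P: 972.4 (inert)
Total out = 80.35 + 2885 + 659.2 + 972.4 = 4597 mol/min.

4600 mol/min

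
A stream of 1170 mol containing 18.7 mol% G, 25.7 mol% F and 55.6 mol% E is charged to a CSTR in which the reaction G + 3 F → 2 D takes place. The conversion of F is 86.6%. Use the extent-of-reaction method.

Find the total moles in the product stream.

996 mol

F reacted = 0.866 × 300.7 = 260.4 mol; ν_F = −3, so ξ = 260.4/3 = 86.8 mol.
Outlet amounts (n = n₀ + ν ξ):
  G: 218.8 − 1(86.8) = 132
  F: 300.7 − 3(86.8) = 40.29
  D: 0 + 2(86.8) = 173.6
  E: 650.5 (inert)
Total out = 132 + 40.29 + 173.6 + 650.5 = 996.4 mol.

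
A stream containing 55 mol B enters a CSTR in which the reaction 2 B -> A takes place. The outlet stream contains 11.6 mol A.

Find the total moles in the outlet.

For A: n = n₀ + 1ξ → 11.6 = 0 + 1ξ, giving ξ = 11.6 mol.
Outlet amounts (n = n₀ + ν ξ):
  B: 55 − 2(11.6) = 31.8
  A: 0 + 1(11.6) = 11.6
Total out = 31.8 + 11.6 = 43.4 mol.

43.4 mol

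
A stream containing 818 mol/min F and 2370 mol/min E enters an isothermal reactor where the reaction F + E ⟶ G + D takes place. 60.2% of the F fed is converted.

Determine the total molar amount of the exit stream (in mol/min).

3190 mol/min

F reacted = 0.602 × 818 = 492.4 mol/min; ν_F = −1, so ξ = 492.4/1 = 492.4 mol/min.
Outlet amounts (n = n₀ + ν ξ):
  F: 818 − 1(492.4) = 325.6
  E: 2370 − 1(492.4) = 1878
  G: 0 + 1(492.4) = 492.4
  D: 0 + 1(492.4) = 492.4
Total out = 325.6 + 1878 + 492.4 + 492.4 = 3188 mol/min.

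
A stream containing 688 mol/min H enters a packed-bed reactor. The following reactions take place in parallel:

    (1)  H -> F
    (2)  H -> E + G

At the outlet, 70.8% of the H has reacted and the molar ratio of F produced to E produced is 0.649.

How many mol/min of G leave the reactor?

Conversion of H: H consumed = 0.708 × 688 = 487.1 mol/min = 1ξ₁ + 1ξ₂.
Selectivity: 1ξ₁ / (1ξ₂) = 0.649 → ξ₁ = 0.649 ξ₂.
Substitute: (1·0.649 + 1) ξ₂ = 487.1 → ξ₂ = 295.4 mol/min, ξ₁ = 191.7 mol/min.
Outlet amounts (n = n₀ + Σ ν·ξ):
  H: 688 − 1(191.7) − 1(295.4) = 200.9
  F: 0 + 1(191.7) = 191.7
  E: 0 + 1(295.4) = 295.4
  G: 0 + 1(295.4) = 295.4

295 mol/min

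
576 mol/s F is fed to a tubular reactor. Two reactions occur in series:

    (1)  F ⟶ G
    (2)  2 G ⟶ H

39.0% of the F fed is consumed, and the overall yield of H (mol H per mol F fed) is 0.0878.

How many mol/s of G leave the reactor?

123 mol/s

Conversion of F: F consumed = 1ξ₁ = 0.39 × 576 → ξ₁ = 224.6 mol/s.
Yield of H: 1ξ₂ / 576 = 0.0878 → ξ₂ = 50.57 mol/s.
Outlet amounts (n = n₀ + Σ ν·ξ):
  F: 576 − 1(224.6) = 351.4
  G: 0 + 1(224.6) − 2(50.57) = 123.5
  H: 0 + 1(50.57) = 50.57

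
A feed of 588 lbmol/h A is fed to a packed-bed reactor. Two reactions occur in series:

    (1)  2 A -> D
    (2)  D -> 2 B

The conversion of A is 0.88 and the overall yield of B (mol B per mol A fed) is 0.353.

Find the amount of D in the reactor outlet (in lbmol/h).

Conversion of A: A consumed = 2ξ₁ = 0.88 × 588 → ξ₁ = 258.7 lbmol/h.
Yield of B: 2ξ₂ / 588 = 0.353 → ξ₂ = 103.8 lbmol/h.
Outlet amounts (n = n₀ + Σ ν·ξ):
  A: 588 − 2(258.7) = 70.56
  D: 0 + 1(258.7) − 1(103.8) = 154.9
  B: 0 + 2(103.8) = 207.6

155 lbmol/h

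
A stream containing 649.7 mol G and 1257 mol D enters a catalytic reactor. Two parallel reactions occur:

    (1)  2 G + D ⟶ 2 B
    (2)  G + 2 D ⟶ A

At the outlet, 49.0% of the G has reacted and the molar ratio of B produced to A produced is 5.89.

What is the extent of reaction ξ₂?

ξ₂ = 46.2 mol

Conversion of G: G consumed = 0.49 × 649.7 = 318.4 mol = 2ξ₁ + 1ξ₂.
Selectivity: 2ξ₁ / (1ξ₂) = 5.89 → ξ₁ = 2.945 ξ₂.
Substitute: (2·2.945 + 1) ξ₂ = 318.4 → ξ₂ = 46.21 mol, ξ₁ = 136.1 mol.
Outlet amounts (n = n₀ + Σ ν·ξ):
  G: 649.7 − 2(136.1) − 1(46.21) = 331.3
  D: 1257 − 1(136.1) − 2(46.21) = 1029
  B: 0 + 2(136.1) = 272.1
  A: 0 + 1(46.21) = 46.21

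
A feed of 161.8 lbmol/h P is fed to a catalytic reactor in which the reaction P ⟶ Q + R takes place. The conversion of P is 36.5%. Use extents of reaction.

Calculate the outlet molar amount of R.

59.1 lbmol/h

P reacted = 0.365 × 161.8 = 59.06 lbmol/h; ν_P = −1, so ξ = 59.06/1 = 59.06 lbmol/h.
Outlet amounts (n = n₀ + ν ξ):
  P: 161.8 − 1(59.06) = 102.7
  Q: 0 + 1(59.06) = 59.06
  R: 0 + 1(59.06) = 59.06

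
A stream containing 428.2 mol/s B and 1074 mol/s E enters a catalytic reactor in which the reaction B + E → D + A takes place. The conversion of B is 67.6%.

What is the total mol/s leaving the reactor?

B reacted = 0.676 × 428.2 = 289.5 mol/s; ν_B = −1, so ξ = 289.5/1 = 289.5 mol/s.
Outlet amounts (n = n₀ + ν ξ):
  B: 428.2 − 1(289.5) = 138.7
  E: 1074 − 1(289.5) = 784.5
  D: 0 + 1(289.5) = 289.5
  A: 0 + 1(289.5) = 289.5
Total out = 138.7 + 784.5 + 289.5 + 289.5 = 1502 mol/s.

1500 mol/s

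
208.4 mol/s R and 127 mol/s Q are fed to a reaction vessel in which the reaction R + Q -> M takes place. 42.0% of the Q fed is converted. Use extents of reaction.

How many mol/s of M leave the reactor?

53.3 mol/s

Q reacted = 0.42 × 127 = 53.34 mol/s; ν_Q = −1, so ξ = 53.34/1 = 53.34 mol/s.
Outlet amounts (n = n₀ + ν ξ):
  R: 208.4 − 1(53.34) = 155.1
  Q: 127 − 1(53.34) = 73.66
  M: 0 + 1(53.34) = 53.34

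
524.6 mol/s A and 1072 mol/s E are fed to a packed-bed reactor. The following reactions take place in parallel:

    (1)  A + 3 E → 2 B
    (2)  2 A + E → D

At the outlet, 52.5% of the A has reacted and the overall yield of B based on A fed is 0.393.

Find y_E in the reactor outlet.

0.555

Yield of B: 2ξ₁ / 524.6 = 0.393 → ξ₁ = 103.1 mol/s.
Conversion of A: 1ξ₁ + 2ξ₂ = 0.525 × 524.6 = 275.4 → ξ₂ = 86.17 mol/s.
Outlet amounts (n = n₀ + Σ ν·ξ):
  A: 524.6 − 1(103.1) − 2(86.17) = 249.2
  E: 1072 − 3(103.1) − 1(86.17) = 676.6
  B: 0 + 2(103.1) = 206.2
  D: 0 + 1(86.17) = 86.17
Total out = 1218 mol/s; y_E = 676.6 / 1218 = 0.5554.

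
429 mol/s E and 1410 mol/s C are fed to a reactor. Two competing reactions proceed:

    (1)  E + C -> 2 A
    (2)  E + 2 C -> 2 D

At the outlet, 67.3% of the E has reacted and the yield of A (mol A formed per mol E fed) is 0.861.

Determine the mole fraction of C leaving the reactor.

0.586

Yield of A: 2ξ₁ / 429 = 0.861 → ξ₁ = 184.7 mol/s.
Conversion of E: 1ξ₁ + 1ξ₂ = 0.673 × 429 = 288.7 → ξ₂ = 104 mol/s.
Outlet amounts (n = n₀ + Σ ν·ξ):
  E: 429 − 1(184.7) − 1(104) = 140.3
  C: 1410 − 1(184.7) − 2(104) = 1017
  A: 0 + 2(184.7) = 369.4
  D: 0 + 2(104) = 208.1
Total out = 1735 mol/s; y_C = 1017 / 1735 = 0.5863.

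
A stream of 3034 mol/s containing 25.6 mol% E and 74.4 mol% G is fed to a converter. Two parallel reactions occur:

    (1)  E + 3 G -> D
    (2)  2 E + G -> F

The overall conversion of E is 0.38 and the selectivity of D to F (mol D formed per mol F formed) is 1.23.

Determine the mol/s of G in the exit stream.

Conversion of E: E consumed = 0.38 × 776.7 = 295.1 mol/s = 1ξ₁ + 2ξ₂.
Selectivity: 1ξ₁ / (1ξ₂) = 1.23 → ξ₁ = 1.23 ξ₂.
Substitute: (1·1.23 + 2) ξ₂ = 295.1 → ξ₂ = 91.38 mol/s, ξ₁ = 112.4 mol/s.
Outlet amounts (n = n₀ + Σ ν·ξ):
  E: 776.7 − 1(112.4) − 2(91.38) = 481.6
  G: 2257 − 3(112.4) − 1(91.38) = 1829
  D: 0 + 1(112.4) = 112.4
  F: 0 + 1(91.38) = 91.38

1830 mol/s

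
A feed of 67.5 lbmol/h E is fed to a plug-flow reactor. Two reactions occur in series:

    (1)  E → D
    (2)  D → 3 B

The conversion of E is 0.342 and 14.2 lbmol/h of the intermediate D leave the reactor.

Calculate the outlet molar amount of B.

Conversion of E: E consumed = 1ξ₁ = 0.342 × 67.5 → ξ₁ = 23.09 lbmol/h.
D balance: n_D = 0 + 1ξ₁ − 1ξ₂ = 14.2 → ξ₂ = (1·23.09 − 14.2)/1 = 8.885 lbmol/h.
Outlet amounts (n = n₀ + Σ ν·ξ):
  E: 67.5 − 1(23.09) = 44.41
  D: 0 + 1(23.09) − 1(8.885) = 14.2
  B: 0 + 3(8.885) = 26.66

26.7 lbmol/h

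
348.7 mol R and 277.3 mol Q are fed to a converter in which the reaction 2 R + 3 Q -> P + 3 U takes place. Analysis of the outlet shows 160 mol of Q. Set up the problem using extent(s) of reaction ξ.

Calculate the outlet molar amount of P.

39.1 mol

For Q: n = n₀ − 3ξ → 160 = 277.3 − 3ξ, giving ξ = 39.1 mol.
Outlet amounts (n = n₀ + ν ξ):
  R: 348.7 − 2(39.1) = 270.5
  Q: 277.3 − 3(39.1) = 160
  P: 0 + 1(39.1) = 39.1
  U: 0 + 3(39.1) = 117.3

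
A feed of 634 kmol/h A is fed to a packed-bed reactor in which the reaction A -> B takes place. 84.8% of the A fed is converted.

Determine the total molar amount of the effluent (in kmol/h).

A reacted = 0.848 × 634 = 537.6 kmol/h; ν_A = −1, so ξ = 537.6/1 = 537.6 kmol/h.
Outlet amounts (n = n₀ + ν ξ):
  A: 634 − 1(537.6) = 96.37
  B: 0 + 1(537.6) = 537.6
Total out = 96.37 + 537.6 = 634 kmol/h.

634 kmol/h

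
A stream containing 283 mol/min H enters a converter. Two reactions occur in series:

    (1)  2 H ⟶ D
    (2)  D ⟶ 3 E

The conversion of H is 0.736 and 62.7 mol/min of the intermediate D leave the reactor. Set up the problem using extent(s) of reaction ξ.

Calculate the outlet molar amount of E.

Conversion of H: H consumed = 2ξ₁ = 0.736 × 283 → ξ₁ = 104.1 mol/min.
D balance: n_D = 0 + 1ξ₁ − 1ξ₂ = 62.7 → ξ₂ = (1·104.1 − 62.7)/1 = 41.44 mol/min.
Outlet amounts (n = n₀ + Σ ν·ξ):
  H: 283 − 2(104.1) = 74.71
  D: 0 + 1(104.1) − 1(41.44) = 62.7
  E: 0 + 3(41.44) = 124.3

124 mol/min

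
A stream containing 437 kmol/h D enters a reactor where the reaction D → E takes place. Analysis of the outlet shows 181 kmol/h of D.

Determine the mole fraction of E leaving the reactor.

For D: n = n₀ − 1ξ → 181 = 437 − 1ξ, giving ξ = 256 kmol/h.
Outlet amounts (n = n₀ + ν ξ):
  D: 437 − 1(256) = 181
  E: 0 + 1(256) = 256
Total out = 437 kmol/h; y_E = 256 / 437 = 0.5858.

0.586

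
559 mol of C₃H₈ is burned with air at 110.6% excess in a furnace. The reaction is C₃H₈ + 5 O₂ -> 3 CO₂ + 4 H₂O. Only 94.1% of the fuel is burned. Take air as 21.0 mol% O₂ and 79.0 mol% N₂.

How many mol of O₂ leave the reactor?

Stoichiometric O₂ = 5 × 559 = 2795 mol; O₂ fed = 2795 × 2.106 = 5886 mol.
N₂ fed = 5886 × 79/21 = 22140 mol.
Fuel reacted = 0.941 × 559 → ξ = 526 mol.
Outlet (n = n₀ + ν ξ):
  C₃H₈: 559 − 1(526) = 32.98
  O₂: 5886 − 5(526) = 3256
  N₂: 22140 (inert)
  CO₂: 0 + 3(526) = 1578
  H₂O: 0 + 4(526) = 2104

3260 mol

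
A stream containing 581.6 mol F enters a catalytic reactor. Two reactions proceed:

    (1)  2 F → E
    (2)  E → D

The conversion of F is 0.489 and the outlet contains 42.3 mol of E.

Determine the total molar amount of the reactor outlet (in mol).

Conversion of F: F consumed = 2ξ₁ = 0.489 × 581.6 → ξ₁ = 142.2 mol.
E balance: n_E = 0 + 1ξ₁ − 1ξ₂ = 42.3 → ξ₂ = (1·142.2 − 42.3)/1 = 99.9 mol.
Outlet amounts (n = n₀ + Σ ν·ξ):
  F: 581.6 − 2(142.2) = 297.2
  E: 0 + 1(142.2) − 1(99.9) = 42.3
  D: 0 + 1(99.9) = 99.9
Total out = 297.2 + 42.3 + 99.9 = 439.4 mol.

439 mol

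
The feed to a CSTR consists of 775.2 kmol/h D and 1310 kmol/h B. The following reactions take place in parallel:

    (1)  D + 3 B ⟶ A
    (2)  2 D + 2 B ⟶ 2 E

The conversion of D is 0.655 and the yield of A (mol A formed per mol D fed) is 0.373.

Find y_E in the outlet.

0.219

Yield of A: 1ξ₁ / 775.2 = 0.373 → ξ₁ = 289.1 kmol/h.
Conversion of D: 1ξ₁ + 2ξ₂ = 0.655 × 775.2 = 507.8 → ξ₂ = 109.3 kmol/h.
Outlet amounts (n = n₀ + Σ ν·ξ):
  D: 775.2 − 1(289.1) − 2(109.3) = 267.4
  B: 1310 − 3(289.1) − 2(109.3) = 223.9
  A: 0 + 1(289.1) = 289.1
  E: 0 + 2(109.3) = 218.6
Total out = 999.1 kmol/h; y_E = 218.6 / 999.1 = 0.2188.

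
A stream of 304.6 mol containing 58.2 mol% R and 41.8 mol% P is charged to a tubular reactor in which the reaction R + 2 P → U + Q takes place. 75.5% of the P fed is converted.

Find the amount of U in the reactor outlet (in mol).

48.1 mol

P reacted = 0.755 × 127.3 = 96.13 mol; ν_P = −2, so ξ = 96.13/2 = 48.06 mol.
Outlet amounts (n = n₀ + ν ξ):
  R: 177.3 − 1(48.06) = 129.2
  P: 127.3 − 2(48.06) = 31.19
  U: 0 + 1(48.06) = 48.06
  Q: 0 + 1(48.06) = 48.06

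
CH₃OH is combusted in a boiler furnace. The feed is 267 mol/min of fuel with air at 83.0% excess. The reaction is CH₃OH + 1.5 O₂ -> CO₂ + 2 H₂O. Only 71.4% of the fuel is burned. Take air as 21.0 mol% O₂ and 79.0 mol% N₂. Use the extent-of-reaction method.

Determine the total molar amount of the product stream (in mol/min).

Stoichiometric O₂ = 1.5 × 267 = 400.5 mol/min; O₂ fed = 400.5 × 1.830 = 732.9 mol/min.
N₂ fed = 732.9 × 79/21 = 2757 mol/min.
Fuel reacted = 0.714 × 267 → ξ = 190.6 mol/min.
Outlet (n = n₀ + ν ξ):
  CH₃OH: 267 − 1(190.6) = 76.36
  O₂: 732.9 − 1.5(190.6) = 447
  N₂: 2757 (inert)
  CO₂: 0 + 1(190.6) = 190.6
  H₂O: 0 + 2(190.6) = 381.3
Total out = 76.36 + 447 + 2757 + 190.6 + 381.3 = 3852 mol/min.

3850 mol/min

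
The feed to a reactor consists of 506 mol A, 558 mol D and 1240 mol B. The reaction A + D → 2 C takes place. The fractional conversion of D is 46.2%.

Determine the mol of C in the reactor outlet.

516 mol

D reacted = 0.462 × 558 = 257.8 mol; ν_D = −1, so ξ = 257.8/1 = 257.8 mol.
Outlet amounts (n = n₀ + ν ξ):
  A: 506 − 1(257.8) = 248.2
  D: 558 − 1(257.8) = 300.2
  C: 0 + 2(257.8) = 515.6
  B: 1240 (inert)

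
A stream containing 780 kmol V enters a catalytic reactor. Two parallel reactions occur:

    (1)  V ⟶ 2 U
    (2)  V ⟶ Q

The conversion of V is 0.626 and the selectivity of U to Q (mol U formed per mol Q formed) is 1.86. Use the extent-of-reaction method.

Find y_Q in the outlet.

Conversion of V: V consumed = 0.626 × 780 = 488.3 kmol = 1ξ₁ + 1ξ₂.
Selectivity: 2ξ₁ / (1ξ₂) = 1.86 → ξ₁ = 0.93 ξ₂.
Substitute: (1·0.93 + 1) ξ₂ = 488.3 → ξ₂ = 253 kmol, ξ₁ = 235.3 kmol.
Outlet amounts (n = n₀ + Σ ν·ξ):
  V: 780 − 1(235.3) − 1(253) = 291.7
  U: 0 + 2(235.3) = 470.6
  Q: 0 + 1(253) = 253
Total out = 1015 kmol; y_Q = 253 / 1015 = 0.2492.

0.249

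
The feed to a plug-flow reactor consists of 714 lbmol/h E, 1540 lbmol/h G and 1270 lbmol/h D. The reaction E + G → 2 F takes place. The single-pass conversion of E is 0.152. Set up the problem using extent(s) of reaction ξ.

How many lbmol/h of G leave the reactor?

E reacted = 0.152 × 714 = 108.5 lbmol/h; ν_E = −1, so ξ = 108.5/1 = 108.5 lbmol/h.
Outlet amounts (n = n₀ + ν ξ):
  E: 714 − 1(108.5) = 605.5
  G: 1540 − 1(108.5) = 1431
  F: 0 + 2(108.5) = 217.1
  D: 1270 (inert)

1430 lbmol/h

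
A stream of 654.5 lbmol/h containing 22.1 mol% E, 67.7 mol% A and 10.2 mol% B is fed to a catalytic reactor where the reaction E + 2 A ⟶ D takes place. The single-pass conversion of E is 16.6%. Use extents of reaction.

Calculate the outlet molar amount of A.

395 lbmol/h

E reacted = 0.166 × 144.6 = 24.01 lbmol/h; ν_E = −1, so ξ = 24.01/1 = 24.01 lbmol/h.
Outlet amounts (n = n₀ + ν ξ):
  E: 144.6 − 1(24.01) = 120.6
  A: 443.1 − 2(24.01) = 395.1
  D: 0 + 1(24.01) = 24.01
  B: 66.76 (inert)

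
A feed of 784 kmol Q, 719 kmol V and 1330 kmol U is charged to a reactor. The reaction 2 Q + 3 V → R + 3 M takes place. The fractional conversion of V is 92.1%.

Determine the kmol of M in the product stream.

662 kmol

V reacted = 0.921 × 719 = 662.2 kmol; ν_V = −3, so ξ = 662.2/3 = 220.7 kmol.
Outlet amounts (n = n₀ + ν ξ):
  Q: 784 − 2(220.7) = 342.5
  V: 719 − 3(220.7) = 56.8
  R: 0 + 1(220.7) = 220.7
  M: 0 + 3(220.7) = 662.2
  U: 1330 (inert)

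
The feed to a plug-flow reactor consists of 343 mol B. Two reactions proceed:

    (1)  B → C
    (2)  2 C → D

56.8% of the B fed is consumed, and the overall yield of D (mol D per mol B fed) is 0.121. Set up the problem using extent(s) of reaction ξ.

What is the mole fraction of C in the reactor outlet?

0.371

Conversion of B: B consumed = 1ξ₁ = 0.568 × 343 → ξ₁ = 194.8 mol.
Yield of D: 1ξ₂ / 343 = 0.121 → ξ₂ = 41.5 mol.
Outlet amounts (n = n₀ + Σ ν·ξ):
  B: 343 − 1(194.8) = 148.2
  C: 0 + 1(194.8) − 2(41.5) = 111.8
  D: 0 + 1(41.5) = 41.5
Total out = 301.5 mol; y_C = 111.8 / 301.5 = 0.3709.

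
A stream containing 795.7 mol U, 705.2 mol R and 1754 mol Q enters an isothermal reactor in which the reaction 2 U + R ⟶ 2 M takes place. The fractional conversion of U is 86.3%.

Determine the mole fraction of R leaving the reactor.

0.124

U reacted = 0.863 × 795.7 = 686.7 mol; ν_U = −2, so ξ = 686.7/2 = 343.3 mol.
Outlet amounts (n = n₀ + ν ξ):
  U: 795.7 − 2(343.3) = 109
  R: 705.2 − 1(343.3) = 361.9
  M: 0 + 2(343.3) = 686.7
  Q: 1754 (inert)
Total out = 2912 mol; y_R = 361.9 / 2912 = 0.1243.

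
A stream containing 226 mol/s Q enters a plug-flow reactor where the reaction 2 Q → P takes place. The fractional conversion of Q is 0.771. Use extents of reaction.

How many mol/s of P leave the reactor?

87.1 mol/s

Q reacted = 0.771 × 226 = 174.2 mol/s; ν_Q = −2, so ξ = 174.2/2 = 87.12 mol/s.
Outlet amounts (n = n₀ + ν ξ):
  Q: 226 − 2(87.12) = 51.75
  P: 0 + 1(87.12) = 87.12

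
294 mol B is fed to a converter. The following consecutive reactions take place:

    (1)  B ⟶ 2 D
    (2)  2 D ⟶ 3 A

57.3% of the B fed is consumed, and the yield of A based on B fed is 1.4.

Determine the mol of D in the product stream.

62.5 mol

Conversion of B: B consumed = 1ξ₁ = 0.573 × 294 → ξ₁ = 168.5 mol.
Yield of A: 3ξ₂ / 294 = 1.4 → ξ₂ = 137.2 mol.
Outlet amounts (n = n₀ + Σ ν·ξ):
  B: 294 − 1(168.5) = 125.5
  D: 0 + 2(168.5) − 2(137.2) = 62.52
  A: 0 + 3(137.2) = 411.6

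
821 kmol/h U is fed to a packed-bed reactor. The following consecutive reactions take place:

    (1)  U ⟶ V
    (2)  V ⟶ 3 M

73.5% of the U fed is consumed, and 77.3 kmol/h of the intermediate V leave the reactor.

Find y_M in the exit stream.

0.843

Conversion of U: U consumed = 1ξ₁ = 0.735 × 821 → ξ₁ = 603.4 kmol/h.
V balance: n_V = 0 + 1ξ₁ − 1ξ₂ = 77.3 → ξ₂ = (1·603.4 − 77.3)/1 = 526.1 kmol/h.
Outlet amounts (n = n₀ + Σ ν·ξ):
  U: 821 − 1(603.4) = 217.6
  V: 0 + 1(603.4) − 1(526.1) = 77.3
  M: 0 + 3(526.1) = 1578
Total out = 1873 kmol/h; y_M = 1578 / 1873 = 0.8426.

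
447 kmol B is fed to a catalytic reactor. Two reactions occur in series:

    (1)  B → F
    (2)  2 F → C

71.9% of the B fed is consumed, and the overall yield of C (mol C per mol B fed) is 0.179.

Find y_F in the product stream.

Conversion of B: B consumed = 1ξ₁ = 0.719 × 447 → ξ₁ = 321.4 kmol.
Yield of C: 1ξ₂ / 447 = 0.179 → ξ₂ = 80.01 kmol.
Outlet amounts (n = n₀ + Σ ν·ξ):
  B: 447 − 1(321.4) = 125.6
  F: 0 + 1(321.4) − 2(80.01) = 161.4
  C: 0 + 1(80.01) = 80.01
Total out = 367 kmol; y_F = 161.4 / 367 = 0.4397.

0.44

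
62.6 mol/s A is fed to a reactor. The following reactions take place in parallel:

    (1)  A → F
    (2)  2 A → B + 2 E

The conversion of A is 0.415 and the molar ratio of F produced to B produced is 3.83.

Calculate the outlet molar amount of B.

Conversion of A: A consumed = 0.415 × 62.6 = 25.98 mol/s = 1ξ₁ + 2ξ₂.
Selectivity: 1ξ₁ / (1ξ₂) = 3.83 → ξ₁ = 3.83 ξ₂.
Substitute: (1·3.83 + 2) ξ₂ = 25.98 → ξ₂ = 4.456 mol/s, ξ₁ = 17.07 mol/s.
Outlet amounts (n = n₀ + Σ ν·ξ):
  A: 62.6 − 1(17.07) − 2(4.456) = 36.62
  F: 0 + 1(17.07) = 17.07
  B: 0 + 1(4.456) = 4.456
  E: 0 + 2(4.456) = 8.912

4.46 mol/s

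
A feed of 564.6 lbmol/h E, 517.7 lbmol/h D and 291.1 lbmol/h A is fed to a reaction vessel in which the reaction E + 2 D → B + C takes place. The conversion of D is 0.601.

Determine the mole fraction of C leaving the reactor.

0.128

D reacted = 0.601 × 517.7 = 311.1 lbmol/h; ν_D = −2, so ξ = 311.1/2 = 155.6 lbmol/h.
Outlet amounts (n = n₀ + ν ξ):
  E: 564.6 − 1(155.6) = 409
  D: 517.7 − 2(155.6) = 206.6
  B: 0 + 1(155.6) = 155.6
  C: 0 + 1(155.6) = 155.6
  A: 291.1 (inert)
Total out = 1218 lbmol/h; y_C = 155.6 / 1218 = 0.1277.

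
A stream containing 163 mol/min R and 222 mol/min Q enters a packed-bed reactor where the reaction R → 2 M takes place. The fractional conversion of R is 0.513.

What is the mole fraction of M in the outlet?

R reacted = 0.513 × 163 = 83.62 mol/min; ν_R = −1, so ξ = 83.62/1 = 83.62 mol/min.
Outlet amounts (n = n₀ + ν ξ):
  R: 163 − 1(83.62) = 79.38
  M: 0 + 2(83.62) = 167.2
  Q: 222 (inert)
Total out = 468.6 mol/min; y_M = 167.2 / 468.6 = 0.3569.

0.357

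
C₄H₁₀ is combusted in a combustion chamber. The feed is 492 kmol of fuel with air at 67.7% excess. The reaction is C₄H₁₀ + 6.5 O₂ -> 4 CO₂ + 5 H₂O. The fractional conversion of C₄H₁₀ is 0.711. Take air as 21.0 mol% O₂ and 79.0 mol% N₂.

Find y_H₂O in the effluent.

Stoichiometric O₂ = 6.5 × 492 = 3198 kmol; O₂ fed = 3198 × 1.677 = 5363 kmol.
N₂ fed = 5363 × 79/21 = 20180 kmol.
Fuel reacted = 0.711 × 492 → ξ = 349.8 kmol.
Outlet (n = n₀ + ν ξ):
  C₄H₁₀: 492 − 1(349.8) = 142.2
  O₂: 5363 − 6.5(349.8) = 3089
  N₂: 20180 (inert)
  CO₂: 0 + 4(349.8) = 1399
  H₂O: 0 + 5(349.8) = 1749
Total out = 26560 kmol; y_H₂O = 1749 / 26560 = 0.06587.

0.0659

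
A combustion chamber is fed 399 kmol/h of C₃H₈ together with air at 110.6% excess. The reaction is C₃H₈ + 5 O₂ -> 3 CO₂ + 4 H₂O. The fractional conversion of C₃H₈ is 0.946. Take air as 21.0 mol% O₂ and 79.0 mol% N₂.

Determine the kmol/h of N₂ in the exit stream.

Stoichiometric O₂ = 5 × 399 = 1995 kmol/h; O₂ fed = 1995 × 2.106 = 4201 kmol/h.
N₂ fed = 4201 × 79/21 = 15810 kmol/h.
Fuel reacted = 0.946 × 399 → ξ = 377.5 kmol/h.
Outlet (n = n₀ + ν ξ):
  C₃H₈: 399 − 1(377.5) = 21.55
  O₂: 4201 − 5(377.5) = 2314
  N₂: 15810 (inert)
  CO₂: 0 + 3(377.5) = 1132
  H₂O: 0 + 4(377.5) = 1510

15800 kmol/h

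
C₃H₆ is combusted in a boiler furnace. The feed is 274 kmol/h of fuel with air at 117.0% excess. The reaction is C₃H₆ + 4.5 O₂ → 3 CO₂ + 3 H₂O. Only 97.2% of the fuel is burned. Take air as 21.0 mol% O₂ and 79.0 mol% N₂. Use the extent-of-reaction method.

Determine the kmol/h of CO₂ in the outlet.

799 kmol/h

Stoichiometric O₂ = 4.5 × 274 = 1233 kmol/h; O₂ fed = 1233 × 2.170 = 2676 kmol/h.
N₂ fed = 2676 × 79/21 = 10070 kmol/h.
Fuel reacted = 0.972 × 274 → ξ = 266.3 kmol/h.
Outlet (n = n₀ + ν ξ):
  C₃H₆: 274 − 1(266.3) = 7.672
  O₂: 2676 − 4.5(266.3) = 1477
  N₂: 10070 (inert)
  CO₂: 0 + 3(266.3) = 799
  H₂O: 0 + 3(266.3) = 799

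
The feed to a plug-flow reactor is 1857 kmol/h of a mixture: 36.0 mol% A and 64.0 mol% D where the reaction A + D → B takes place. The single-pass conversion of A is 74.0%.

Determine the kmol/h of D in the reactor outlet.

A reacted = 0.74 × 668.5 = 494.7 kmol/h; ν_A = −1, so ξ = 494.7/1 = 494.7 kmol/h.
Outlet amounts (n = n₀ + ν ξ):
  A: 668.5 − 1(494.7) = 173.8
  D: 1188 − 1(494.7) = 693.8
  B: 0 + 1(494.7) = 494.7

694 kmol/h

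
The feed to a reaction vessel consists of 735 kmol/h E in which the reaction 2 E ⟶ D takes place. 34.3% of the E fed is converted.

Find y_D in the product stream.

E reacted = 0.343 × 735 = 252.1 kmol/h; ν_E = −2, so ξ = 252.1/2 = 126.1 kmol/h.
Outlet amounts (n = n₀ + ν ξ):
  E: 735 − 2(126.1) = 482.9
  D: 0 + 1(126.1) = 126.1
Total out = 608.9 kmol/h; y_D = 126.1 / 608.9 = 0.207.

0.207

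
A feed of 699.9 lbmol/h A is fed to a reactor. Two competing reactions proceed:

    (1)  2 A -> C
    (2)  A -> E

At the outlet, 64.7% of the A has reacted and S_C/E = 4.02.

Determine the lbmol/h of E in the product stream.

50.1 lbmol/h

Conversion of A: A consumed = 0.647 × 699.9 = 452.8 lbmol/h = 2ξ₁ + 1ξ₂.
Selectivity: 1ξ₁ / (1ξ₂) = 4.02 → ξ₁ = 4.02 ξ₂.
Substitute: (2·4.02 + 1) ξ₂ = 452.8 → ξ₂ = 50.09 lbmol/h, ξ₁ = 201.4 lbmol/h.
Outlet amounts (n = n₀ + Σ ν·ξ):
  A: 699.9 − 2(201.4) − 1(50.09) = 247.1
  C: 0 + 1(201.4) = 201.4
  E: 0 + 1(50.09) = 50.09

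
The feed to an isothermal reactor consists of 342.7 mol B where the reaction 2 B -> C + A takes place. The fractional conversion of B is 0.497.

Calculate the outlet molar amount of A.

B reacted = 0.497 × 342.7 = 170.3 mol; ν_B = −2, so ξ = 170.3/2 = 85.16 mol.
Outlet amounts (n = n₀ + ν ξ):
  B: 342.7 − 2(85.16) = 172.4
  C: 0 + 1(85.16) = 85.16
  A: 0 + 1(85.16) = 85.16

85.2 mol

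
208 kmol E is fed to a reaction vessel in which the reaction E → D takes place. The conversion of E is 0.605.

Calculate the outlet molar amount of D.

E reacted = 0.605 × 208 = 125.8 kmol; ν_E = −1, so ξ = 125.8/1 = 125.8 kmol.
Outlet amounts (n = n₀ + ν ξ):
  E: 208 − 1(125.8) = 82.16
  D: 0 + 1(125.8) = 125.8

126 kmol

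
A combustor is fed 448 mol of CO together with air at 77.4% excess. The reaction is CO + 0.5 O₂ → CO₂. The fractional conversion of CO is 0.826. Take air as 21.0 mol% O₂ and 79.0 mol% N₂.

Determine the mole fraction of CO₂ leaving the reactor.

0.172

Stoichiometric O₂ = 0.5 × 448 = 224 mol; O₂ fed = 224 × 1.774 = 397.4 mol.
N₂ fed = 397.4 × 79/21 = 1495 mol.
Fuel reacted = 0.826 × 448 → ξ = 370 mol.
Outlet (n = n₀ + ν ξ):
  CO: 448 − 1(370) = 77.95
  O₂: 397.4 − 0.5(370) = 212.4
  N₂: 1495 (inert)
  CO₂: 0 + 1(370) = 370
Total out = 2155 mol; y_CO₂ = 370 / 2155 = 0.1717.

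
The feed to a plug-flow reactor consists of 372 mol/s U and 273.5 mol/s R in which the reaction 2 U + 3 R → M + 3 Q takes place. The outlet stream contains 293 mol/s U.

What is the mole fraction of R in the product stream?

For U: n = n₀ − 2ξ → 293 = 372 − 2ξ, giving ξ = 39.5 mol/s.
Outlet amounts (n = n₀ + ν ξ):
  U: 372 − 2(39.5) = 293
  R: 273.5 − 3(39.5) = 155
  M: 0 + 1(39.5) = 39.5
  Q: 0 + 3(39.5) = 118.5
Total out = 606 mol/s; y_R = 155 / 606 = 0.2558.

0.256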